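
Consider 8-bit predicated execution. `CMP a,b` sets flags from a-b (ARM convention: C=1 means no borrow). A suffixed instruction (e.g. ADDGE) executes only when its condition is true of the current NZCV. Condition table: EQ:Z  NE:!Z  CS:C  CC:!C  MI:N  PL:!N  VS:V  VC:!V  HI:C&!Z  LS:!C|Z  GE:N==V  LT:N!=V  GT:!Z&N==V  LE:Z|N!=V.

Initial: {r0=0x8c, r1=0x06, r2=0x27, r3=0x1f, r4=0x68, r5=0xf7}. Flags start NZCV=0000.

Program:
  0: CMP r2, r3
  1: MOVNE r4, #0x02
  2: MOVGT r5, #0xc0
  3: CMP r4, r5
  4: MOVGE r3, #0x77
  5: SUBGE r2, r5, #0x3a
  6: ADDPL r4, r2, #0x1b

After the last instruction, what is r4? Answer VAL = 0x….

[0] flags=0010 → (cmp)
[1] flags=0010 NE?T → r4=0x02
[2] flags=0010 GT?T → r5=0xc0
[3] flags=0000 → (cmp)
[4] flags=0000 GE?T → r3=0x77
[5] flags=0000 GE?T → r2=0x86
[6] flags=0000 PL?T → r4=0xa1

VAL = 0xa1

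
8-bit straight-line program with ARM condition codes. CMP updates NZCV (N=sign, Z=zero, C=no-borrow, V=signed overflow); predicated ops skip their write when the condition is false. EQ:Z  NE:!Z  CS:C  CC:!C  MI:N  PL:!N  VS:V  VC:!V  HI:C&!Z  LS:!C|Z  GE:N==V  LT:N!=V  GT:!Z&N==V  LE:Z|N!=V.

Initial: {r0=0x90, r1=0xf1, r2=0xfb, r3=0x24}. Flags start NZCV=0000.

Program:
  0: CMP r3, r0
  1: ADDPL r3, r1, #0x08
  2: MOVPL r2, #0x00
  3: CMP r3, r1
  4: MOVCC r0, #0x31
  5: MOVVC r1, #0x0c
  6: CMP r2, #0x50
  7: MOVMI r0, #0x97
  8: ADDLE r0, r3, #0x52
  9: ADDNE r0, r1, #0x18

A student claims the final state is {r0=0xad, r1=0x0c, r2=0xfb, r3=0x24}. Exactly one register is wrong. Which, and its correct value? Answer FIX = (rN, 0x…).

0: ✓ CMP  NZCV=1001
1: · ADDPL
2: · MOVPL
3: ✓ CMP  NZCV=0000
4: ✓ MOVCC  r0←0x31
5: ✓ MOVVC  r1←0x0c
6: ✓ CMP  NZCV=1010
7: ✓ MOVMI  r0←0x97
8: ✓ ADDLE  r0←0x76
9: ✓ ADDNE  r0←0x24

FIX = (r0, 0x24)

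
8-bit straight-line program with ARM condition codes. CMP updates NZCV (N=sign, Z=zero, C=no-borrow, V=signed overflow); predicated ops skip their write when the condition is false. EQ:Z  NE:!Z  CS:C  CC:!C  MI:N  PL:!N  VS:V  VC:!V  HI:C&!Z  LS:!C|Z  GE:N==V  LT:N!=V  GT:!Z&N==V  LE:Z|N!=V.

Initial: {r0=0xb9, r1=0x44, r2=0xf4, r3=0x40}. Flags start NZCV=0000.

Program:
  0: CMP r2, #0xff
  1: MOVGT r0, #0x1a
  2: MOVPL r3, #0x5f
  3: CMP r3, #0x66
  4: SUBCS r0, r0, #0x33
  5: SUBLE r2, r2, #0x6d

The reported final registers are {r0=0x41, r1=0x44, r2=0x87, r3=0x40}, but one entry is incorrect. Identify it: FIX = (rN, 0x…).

FIX = (r0, 0xb9)

0: ✓ CMP  NZCV=1000
1: · MOVGT
2: · MOVPL
3: ✓ CMP  NZCV=1000
4: · SUBCS
5: ✓ SUBLE  r2←0x87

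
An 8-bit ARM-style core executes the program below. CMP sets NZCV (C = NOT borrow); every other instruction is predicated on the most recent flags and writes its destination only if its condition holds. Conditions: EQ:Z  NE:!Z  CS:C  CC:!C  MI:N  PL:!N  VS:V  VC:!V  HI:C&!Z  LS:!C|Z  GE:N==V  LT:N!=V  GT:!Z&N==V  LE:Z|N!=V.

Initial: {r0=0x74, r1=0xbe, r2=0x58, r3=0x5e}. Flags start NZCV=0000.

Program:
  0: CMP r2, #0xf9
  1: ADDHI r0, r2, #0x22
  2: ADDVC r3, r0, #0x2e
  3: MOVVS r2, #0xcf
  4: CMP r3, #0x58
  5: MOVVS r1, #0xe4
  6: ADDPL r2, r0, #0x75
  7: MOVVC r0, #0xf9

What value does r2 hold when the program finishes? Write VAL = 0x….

0: ✓ CMP  NZCV=0000
1: · ADDHI
2: ✓ ADDVC  r3←0xa2
3: · MOVVS
4: ✓ CMP  NZCV=0011
5: ✓ MOVVS  r1←0xe4
6: ✓ ADDPL  r2←0xe9
7: · MOVVC

VAL = 0xe9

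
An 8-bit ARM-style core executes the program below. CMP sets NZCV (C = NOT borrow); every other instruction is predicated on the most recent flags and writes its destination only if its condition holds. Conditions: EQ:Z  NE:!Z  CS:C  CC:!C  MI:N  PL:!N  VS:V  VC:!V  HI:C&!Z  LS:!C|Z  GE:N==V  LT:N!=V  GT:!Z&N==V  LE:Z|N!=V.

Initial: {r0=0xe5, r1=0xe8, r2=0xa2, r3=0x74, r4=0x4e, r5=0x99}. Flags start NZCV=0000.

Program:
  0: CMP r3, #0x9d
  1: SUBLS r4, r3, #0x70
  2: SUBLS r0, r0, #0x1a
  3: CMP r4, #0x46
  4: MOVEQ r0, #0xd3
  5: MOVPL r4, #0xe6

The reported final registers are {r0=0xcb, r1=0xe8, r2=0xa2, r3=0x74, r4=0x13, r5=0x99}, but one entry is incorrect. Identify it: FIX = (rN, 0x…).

FIX = (r4, 0x04)

[0] flags=1001 → (cmp)
[1] flags=1001 LS?T → r4=0x04
[2] flags=1001 LS?T → r0=0xcb
[3] flags=1000 → (cmp)
[4] flags=1000 EQ?F → skip
[5] flags=1000 PL?F → skip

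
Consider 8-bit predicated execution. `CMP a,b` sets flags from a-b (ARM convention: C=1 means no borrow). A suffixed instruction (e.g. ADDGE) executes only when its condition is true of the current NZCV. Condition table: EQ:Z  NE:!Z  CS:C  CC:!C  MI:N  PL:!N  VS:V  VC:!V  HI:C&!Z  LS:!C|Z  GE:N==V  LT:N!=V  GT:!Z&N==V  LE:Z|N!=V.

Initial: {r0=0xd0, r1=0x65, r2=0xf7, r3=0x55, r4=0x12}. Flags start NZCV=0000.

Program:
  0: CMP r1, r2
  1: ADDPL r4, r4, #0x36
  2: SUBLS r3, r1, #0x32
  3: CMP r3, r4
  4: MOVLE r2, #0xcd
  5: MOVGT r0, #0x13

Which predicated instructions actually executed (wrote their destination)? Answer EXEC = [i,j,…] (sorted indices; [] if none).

0: ✓ CMP  NZCV=0000
1: ✓ ADDPL  r4←0x48
2: ✓ SUBLS  r3←0x33
3: ✓ CMP  NZCV=1000
4: ✓ MOVLE  r2←0xcd
5: · MOVGT

EXEC = [1,2,4]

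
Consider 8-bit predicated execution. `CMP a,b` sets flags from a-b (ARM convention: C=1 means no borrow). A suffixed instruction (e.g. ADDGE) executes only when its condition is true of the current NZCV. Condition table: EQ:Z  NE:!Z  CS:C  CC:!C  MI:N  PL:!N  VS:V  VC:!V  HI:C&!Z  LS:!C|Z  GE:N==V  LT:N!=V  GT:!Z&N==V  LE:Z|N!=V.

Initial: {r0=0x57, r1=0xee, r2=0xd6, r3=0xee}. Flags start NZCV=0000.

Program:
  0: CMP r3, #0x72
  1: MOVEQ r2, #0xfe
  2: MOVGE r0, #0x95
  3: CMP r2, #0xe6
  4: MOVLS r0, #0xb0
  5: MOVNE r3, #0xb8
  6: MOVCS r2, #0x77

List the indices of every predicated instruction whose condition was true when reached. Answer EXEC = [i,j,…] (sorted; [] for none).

EXEC = [4,5]

0: ✓ CMP  NZCV=0011
1: · MOVEQ
2: · MOVGE
3: ✓ CMP  NZCV=1000
4: ✓ MOVLS  r0←0xb0
5: ✓ MOVNE  r3←0xb8
6: · MOVCS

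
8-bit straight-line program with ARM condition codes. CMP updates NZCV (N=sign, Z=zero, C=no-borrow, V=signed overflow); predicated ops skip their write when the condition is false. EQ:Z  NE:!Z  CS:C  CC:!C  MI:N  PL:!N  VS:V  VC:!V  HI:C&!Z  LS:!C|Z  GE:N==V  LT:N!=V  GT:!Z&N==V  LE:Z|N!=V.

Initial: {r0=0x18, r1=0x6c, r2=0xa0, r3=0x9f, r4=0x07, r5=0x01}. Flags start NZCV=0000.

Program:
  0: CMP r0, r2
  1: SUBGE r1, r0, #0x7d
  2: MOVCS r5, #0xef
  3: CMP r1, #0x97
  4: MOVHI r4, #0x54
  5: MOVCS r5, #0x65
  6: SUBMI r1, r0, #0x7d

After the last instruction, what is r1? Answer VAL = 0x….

[0] flags=0000 → (cmp)
[1] flags=0000 GE?T → r1=0x9b
[2] flags=0000 CS?F → skip
[3] flags=0010 → (cmp)
[4] flags=0010 HI?T → r4=0x54
[5] flags=0010 CS?T → r5=0x65
[6] flags=0010 MI?F → skip

VAL = 0x9b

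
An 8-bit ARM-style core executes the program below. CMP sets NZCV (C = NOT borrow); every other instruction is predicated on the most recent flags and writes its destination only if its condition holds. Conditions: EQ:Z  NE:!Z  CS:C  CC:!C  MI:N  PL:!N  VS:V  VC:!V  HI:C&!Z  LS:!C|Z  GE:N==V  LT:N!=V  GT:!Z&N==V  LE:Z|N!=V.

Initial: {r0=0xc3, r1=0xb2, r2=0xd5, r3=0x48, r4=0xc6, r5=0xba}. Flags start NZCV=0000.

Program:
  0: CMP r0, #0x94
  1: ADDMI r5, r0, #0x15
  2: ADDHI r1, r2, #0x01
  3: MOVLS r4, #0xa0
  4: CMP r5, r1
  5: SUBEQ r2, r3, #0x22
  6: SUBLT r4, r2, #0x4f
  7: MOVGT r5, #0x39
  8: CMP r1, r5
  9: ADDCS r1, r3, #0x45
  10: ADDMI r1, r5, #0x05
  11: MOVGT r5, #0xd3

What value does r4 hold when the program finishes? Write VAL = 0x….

[0] flags=0010 → (cmp)
[1] flags=0010 MI?F → skip
[2] flags=0010 HI?T → r1=0xd6
[3] flags=0010 LS?F → skip
[4] flags=1000 → (cmp)
[5] flags=1000 EQ?F → skip
[6] flags=1000 LT?T → r4=0x86
[7] flags=1000 GT?F → skip
[8] flags=0010 → (cmp)
[9] flags=0010 CS?T → r1=0x8d
[10] flags=0010 MI?F → skip
[11] flags=0010 GT?T → r5=0xd3

VAL = 0x86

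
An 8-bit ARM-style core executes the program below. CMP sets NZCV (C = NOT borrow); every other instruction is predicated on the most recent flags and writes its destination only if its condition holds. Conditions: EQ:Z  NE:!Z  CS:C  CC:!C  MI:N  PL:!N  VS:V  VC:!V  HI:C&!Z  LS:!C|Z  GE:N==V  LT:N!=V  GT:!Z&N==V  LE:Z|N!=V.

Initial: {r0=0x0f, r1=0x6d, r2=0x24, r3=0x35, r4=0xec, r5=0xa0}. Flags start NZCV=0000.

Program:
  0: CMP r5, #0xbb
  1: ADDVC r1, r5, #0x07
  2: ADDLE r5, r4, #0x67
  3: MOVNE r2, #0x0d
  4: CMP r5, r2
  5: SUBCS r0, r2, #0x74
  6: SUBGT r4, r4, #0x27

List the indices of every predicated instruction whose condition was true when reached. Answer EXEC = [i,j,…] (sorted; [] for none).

EXEC = [1,2,3,5,6]

0: ✓ CMP  NZCV=1000
1: ✓ ADDVC  r1←0xa7
2: ✓ ADDLE  r5←0x53
3: ✓ MOVNE  r2←0x0d
4: ✓ CMP  NZCV=0010
5: ✓ SUBCS  r0←0x99
6: ✓ SUBGT  r4←0xc5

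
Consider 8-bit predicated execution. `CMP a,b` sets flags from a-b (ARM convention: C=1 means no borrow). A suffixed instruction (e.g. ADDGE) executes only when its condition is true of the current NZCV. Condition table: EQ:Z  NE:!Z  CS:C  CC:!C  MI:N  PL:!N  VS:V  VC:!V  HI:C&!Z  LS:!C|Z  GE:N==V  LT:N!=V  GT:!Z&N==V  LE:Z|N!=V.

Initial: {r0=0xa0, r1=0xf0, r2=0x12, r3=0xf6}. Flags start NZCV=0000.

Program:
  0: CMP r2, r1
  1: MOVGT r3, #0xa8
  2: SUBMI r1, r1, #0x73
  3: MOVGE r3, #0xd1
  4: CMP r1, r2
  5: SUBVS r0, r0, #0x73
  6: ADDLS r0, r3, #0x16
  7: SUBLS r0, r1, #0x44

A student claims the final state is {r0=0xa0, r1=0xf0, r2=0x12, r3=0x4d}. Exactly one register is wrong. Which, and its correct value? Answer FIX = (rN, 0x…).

FIX = (r3, 0xd1)

0: ✓ CMP  NZCV=0000
1: ✓ MOVGT  r3←0xa8
2: · SUBMI
3: ✓ MOVGE  r3←0xd1
4: ✓ CMP  NZCV=1010
5: · SUBVS
6: · ADDLS
7: · SUBLS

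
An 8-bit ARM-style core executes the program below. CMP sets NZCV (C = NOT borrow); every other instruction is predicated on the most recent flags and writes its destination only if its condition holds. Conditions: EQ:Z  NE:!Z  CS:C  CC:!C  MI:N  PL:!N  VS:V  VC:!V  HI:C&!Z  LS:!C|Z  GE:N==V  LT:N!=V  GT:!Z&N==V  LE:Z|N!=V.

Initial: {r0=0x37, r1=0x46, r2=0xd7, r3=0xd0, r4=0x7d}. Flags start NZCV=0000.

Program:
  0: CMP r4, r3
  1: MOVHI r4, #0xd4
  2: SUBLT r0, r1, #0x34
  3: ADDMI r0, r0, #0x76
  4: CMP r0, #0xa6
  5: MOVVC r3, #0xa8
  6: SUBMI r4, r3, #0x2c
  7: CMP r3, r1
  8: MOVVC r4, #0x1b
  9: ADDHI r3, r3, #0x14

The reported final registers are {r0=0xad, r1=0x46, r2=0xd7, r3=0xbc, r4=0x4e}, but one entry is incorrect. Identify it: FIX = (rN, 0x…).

0: ✓ CMP  NZCV=1001
1: · MOVHI
2: · SUBLT
3: ✓ ADDMI  r0←0xad
4: ✓ CMP  NZCV=0010
5: ✓ MOVVC  r3←0xa8
6: · SUBMI
7: ✓ CMP  NZCV=0011
8: · MOVVC
9: ✓ ADDHI  r3←0xbc

FIX = (r4, 0x7d)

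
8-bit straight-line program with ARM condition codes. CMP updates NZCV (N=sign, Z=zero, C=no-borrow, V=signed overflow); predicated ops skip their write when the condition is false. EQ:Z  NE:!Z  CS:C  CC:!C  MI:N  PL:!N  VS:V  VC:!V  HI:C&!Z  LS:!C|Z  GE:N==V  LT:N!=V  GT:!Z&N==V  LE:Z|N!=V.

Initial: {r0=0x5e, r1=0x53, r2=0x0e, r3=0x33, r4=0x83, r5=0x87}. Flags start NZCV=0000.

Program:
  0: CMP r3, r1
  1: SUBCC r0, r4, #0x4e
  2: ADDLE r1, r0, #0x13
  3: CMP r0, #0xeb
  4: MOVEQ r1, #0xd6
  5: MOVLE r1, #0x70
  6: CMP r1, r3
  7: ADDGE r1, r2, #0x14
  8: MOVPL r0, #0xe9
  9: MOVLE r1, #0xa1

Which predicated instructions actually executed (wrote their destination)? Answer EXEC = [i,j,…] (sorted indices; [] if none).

EXEC = [1,2,7,8]

[0] flags=1000 → (cmp)
[1] flags=1000 CC?T → r0=0x35
[2] flags=1000 LE?T → r1=0x48
[3] flags=0000 → (cmp)
[4] flags=0000 EQ?F → skip
[5] flags=0000 LE?F → skip
[6] flags=0010 → (cmp)
[7] flags=0010 GE?T → r1=0x22
[8] flags=0010 PL?T → r0=0xe9
[9] flags=0010 LE?F → skip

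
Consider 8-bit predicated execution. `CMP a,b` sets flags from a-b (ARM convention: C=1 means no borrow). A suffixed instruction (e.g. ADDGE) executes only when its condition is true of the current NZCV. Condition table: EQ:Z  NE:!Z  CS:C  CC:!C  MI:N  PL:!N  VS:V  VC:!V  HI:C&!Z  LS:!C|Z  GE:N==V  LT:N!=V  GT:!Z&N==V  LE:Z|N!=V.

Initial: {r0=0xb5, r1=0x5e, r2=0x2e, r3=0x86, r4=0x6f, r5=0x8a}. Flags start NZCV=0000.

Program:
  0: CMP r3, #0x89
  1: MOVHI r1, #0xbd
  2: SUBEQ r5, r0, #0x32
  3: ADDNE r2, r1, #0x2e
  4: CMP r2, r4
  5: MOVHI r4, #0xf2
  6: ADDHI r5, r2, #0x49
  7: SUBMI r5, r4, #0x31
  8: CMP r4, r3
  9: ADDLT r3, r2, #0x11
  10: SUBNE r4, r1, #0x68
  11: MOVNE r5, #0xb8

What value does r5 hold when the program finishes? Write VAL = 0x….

VAL = 0xb8

[0] flags=1000 → (cmp)
[1] flags=1000 HI?F → skip
[2] flags=1000 EQ?F → skip
[3] flags=1000 NE?T → r2=0x8c
[4] flags=0011 → (cmp)
[5] flags=0011 HI?T → r4=0xf2
[6] flags=0011 HI?T → r5=0xd5
[7] flags=0011 MI?F → skip
[8] flags=0010 → (cmp)
[9] flags=0010 LT?F → skip
[10] flags=0010 NE?T → r4=0xf6
[11] flags=0010 NE?T → r5=0xb8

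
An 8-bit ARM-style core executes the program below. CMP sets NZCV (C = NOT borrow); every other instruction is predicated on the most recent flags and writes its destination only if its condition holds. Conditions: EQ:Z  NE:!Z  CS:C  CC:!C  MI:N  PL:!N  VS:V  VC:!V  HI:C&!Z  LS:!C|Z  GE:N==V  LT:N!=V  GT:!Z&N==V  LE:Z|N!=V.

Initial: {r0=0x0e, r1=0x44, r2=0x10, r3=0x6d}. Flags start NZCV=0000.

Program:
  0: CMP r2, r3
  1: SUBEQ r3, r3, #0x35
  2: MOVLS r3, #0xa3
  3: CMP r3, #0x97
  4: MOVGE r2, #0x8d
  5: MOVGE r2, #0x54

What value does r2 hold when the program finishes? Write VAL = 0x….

[0] flags=1000 → (cmp)
[1] flags=1000 EQ?F → skip
[2] flags=1000 LS?T → r3=0xa3
[3] flags=0010 → (cmp)
[4] flags=0010 GE?T → r2=0x8d
[5] flags=0010 GE?T → r2=0x54

VAL = 0x54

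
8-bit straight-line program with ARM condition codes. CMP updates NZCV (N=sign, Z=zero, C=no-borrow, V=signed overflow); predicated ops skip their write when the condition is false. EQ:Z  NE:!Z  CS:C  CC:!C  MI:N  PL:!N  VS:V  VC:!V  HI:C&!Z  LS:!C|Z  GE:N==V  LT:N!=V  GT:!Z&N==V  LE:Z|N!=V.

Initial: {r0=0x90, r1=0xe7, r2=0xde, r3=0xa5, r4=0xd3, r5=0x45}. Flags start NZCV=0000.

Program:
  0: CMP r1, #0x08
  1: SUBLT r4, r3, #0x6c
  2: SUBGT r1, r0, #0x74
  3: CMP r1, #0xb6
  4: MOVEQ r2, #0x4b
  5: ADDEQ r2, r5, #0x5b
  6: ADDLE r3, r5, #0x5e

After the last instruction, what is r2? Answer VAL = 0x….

0: ✓ CMP  NZCV=1010
1: ✓ SUBLT  r4←0x39
2: · SUBGT
3: ✓ CMP  NZCV=0010
4: · MOVEQ
5: · ADDEQ
6: · ADDLE

VAL = 0xde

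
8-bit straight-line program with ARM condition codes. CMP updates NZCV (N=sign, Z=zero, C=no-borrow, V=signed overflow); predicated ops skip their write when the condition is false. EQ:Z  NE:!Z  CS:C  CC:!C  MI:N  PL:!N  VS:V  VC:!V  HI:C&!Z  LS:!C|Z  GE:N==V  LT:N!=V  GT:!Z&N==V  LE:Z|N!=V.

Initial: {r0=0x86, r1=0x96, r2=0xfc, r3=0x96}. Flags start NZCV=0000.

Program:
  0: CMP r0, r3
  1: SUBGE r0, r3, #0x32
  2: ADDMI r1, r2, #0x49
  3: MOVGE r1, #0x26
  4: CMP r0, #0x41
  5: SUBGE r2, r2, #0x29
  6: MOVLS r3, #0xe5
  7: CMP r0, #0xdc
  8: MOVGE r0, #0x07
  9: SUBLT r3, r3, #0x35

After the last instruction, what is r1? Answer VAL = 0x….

[0] flags=1000 → (cmp)
[1] flags=1000 GE?F → skip
[2] flags=1000 MI?T → r1=0x45
[3] flags=1000 GE?F → skip
[4] flags=0011 → (cmp)
[5] flags=0011 GE?F → skip
[6] flags=0011 LS?F → skip
[7] flags=1000 → (cmp)
[8] flags=1000 GE?F → skip
[9] flags=1000 LT?T → r3=0x61

VAL = 0x45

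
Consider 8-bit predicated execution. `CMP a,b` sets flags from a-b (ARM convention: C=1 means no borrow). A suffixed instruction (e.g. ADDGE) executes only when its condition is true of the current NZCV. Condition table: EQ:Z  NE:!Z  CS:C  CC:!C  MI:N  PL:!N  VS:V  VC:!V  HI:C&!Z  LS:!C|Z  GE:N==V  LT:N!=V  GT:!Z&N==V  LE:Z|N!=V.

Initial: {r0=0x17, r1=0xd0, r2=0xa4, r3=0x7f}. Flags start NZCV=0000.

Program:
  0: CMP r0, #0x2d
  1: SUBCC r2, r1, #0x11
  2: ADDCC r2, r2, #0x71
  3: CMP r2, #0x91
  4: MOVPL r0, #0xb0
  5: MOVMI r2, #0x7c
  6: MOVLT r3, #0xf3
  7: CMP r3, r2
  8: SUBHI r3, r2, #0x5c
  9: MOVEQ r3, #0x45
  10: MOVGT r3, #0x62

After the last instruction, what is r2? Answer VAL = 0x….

VAL = 0x7c

0: ✓ CMP  NZCV=1000
1: ✓ SUBCC  r2←0xbf
2: ✓ ADDCC  r2←0x30
3: ✓ CMP  NZCV=1001
4: · MOVPL
5: ✓ MOVMI  r2←0x7c
6: · MOVLT
7: ✓ CMP  NZCV=0010
8: ✓ SUBHI  r3←0x20
9: · MOVEQ
10: ✓ MOVGT  r3←0x62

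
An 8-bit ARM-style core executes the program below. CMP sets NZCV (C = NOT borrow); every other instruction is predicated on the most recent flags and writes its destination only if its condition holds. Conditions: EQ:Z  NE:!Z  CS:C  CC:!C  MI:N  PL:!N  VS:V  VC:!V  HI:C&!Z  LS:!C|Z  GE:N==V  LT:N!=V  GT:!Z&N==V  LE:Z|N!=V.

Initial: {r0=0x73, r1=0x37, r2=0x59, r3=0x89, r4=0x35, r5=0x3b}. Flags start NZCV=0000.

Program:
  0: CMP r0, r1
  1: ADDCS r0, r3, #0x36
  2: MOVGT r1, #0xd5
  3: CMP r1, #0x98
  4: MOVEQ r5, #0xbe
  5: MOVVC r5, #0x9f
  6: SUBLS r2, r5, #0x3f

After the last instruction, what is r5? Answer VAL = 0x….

VAL = 0x9f

0: ✓ CMP  NZCV=0010
1: ✓ ADDCS  r0←0xbf
2: ✓ MOVGT  r1←0xd5
3: ✓ CMP  NZCV=0010
4: · MOVEQ
5: ✓ MOVVC  r5←0x9f
6: · SUBLS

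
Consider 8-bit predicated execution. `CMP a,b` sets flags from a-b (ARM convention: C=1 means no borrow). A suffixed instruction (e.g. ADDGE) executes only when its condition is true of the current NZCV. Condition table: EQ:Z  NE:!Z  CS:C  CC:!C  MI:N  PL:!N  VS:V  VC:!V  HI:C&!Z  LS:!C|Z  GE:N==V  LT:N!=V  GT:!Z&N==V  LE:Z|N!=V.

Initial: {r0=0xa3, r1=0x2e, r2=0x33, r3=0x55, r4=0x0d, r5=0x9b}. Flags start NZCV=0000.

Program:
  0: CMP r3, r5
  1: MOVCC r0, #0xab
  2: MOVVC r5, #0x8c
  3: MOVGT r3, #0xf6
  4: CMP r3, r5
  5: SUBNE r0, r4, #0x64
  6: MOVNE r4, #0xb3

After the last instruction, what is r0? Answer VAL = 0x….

[0] flags=1001 → (cmp)
[1] flags=1001 CC?T → r0=0xab
[2] flags=1001 VC?F → skip
[3] flags=1001 GT?T → r3=0xf6
[4] flags=0010 → (cmp)
[5] flags=0010 NE?T → r0=0xa9
[6] flags=0010 NE?T → r4=0xb3

VAL = 0xa9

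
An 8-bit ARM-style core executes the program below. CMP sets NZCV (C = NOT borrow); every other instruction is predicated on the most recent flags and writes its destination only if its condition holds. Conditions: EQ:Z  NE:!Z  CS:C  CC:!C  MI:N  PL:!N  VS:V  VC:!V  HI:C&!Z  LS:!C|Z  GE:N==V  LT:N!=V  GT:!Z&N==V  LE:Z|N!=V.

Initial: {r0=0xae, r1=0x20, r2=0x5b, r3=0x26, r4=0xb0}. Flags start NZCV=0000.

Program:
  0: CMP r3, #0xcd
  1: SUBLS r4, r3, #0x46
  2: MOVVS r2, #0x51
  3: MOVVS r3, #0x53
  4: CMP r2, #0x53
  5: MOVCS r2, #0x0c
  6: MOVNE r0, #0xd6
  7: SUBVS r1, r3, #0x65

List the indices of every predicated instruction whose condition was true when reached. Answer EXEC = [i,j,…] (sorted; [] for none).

EXEC = [1,5,6]

[0] flags=0000 → (cmp)
[1] flags=0000 LS?T → r4=0xe0
[2] flags=0000 VS?F → skip
[3] flags=0000 VS?F → skip
[4] flags=0010 → (cmp)
[5] flags=0010 CS?T → r2=0x0c
[6] flags=0010 NE?T → r0=0xd6
[7] flags=0010 VS?F → skip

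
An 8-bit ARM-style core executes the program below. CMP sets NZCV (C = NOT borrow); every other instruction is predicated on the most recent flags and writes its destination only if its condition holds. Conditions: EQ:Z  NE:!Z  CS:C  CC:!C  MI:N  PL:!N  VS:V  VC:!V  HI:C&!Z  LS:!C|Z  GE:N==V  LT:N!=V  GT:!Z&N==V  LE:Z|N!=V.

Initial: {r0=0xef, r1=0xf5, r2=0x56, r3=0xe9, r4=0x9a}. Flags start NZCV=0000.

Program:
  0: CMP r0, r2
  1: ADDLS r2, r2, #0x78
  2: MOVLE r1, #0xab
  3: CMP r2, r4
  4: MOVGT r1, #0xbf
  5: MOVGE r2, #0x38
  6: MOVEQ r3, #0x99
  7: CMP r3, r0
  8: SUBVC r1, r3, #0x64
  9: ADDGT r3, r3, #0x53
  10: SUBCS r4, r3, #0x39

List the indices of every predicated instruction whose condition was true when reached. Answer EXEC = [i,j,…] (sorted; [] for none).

EXEC = [2,4,5,8]

0: ✓ CMP  NZCV=1010
1: · ADDLS
2: ✓ MOVLE  r1←0xab
3: ✓ CMP  NZCV=1001
4: ✓ MOVGT  r1←0xbf
5: ✓ MOVGE  r2←0x38
6: · MOVEQ
7: ✓ CMP  NZCV=1000
8: ✓ SUBVC  r1←0x85
9: · ADDGT
10: · SUBCS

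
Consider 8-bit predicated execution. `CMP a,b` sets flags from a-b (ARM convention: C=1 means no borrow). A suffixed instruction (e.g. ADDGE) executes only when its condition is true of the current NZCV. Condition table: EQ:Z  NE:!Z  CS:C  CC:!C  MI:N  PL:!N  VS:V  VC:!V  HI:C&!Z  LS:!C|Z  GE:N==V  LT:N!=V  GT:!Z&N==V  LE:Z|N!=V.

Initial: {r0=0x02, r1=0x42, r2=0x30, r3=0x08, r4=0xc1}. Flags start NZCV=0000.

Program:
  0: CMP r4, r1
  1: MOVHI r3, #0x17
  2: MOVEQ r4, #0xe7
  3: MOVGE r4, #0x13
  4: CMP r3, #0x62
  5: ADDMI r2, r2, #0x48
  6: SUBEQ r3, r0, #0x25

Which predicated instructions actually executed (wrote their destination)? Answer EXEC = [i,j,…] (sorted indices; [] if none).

0: ✓ CMP  NZCV=0011
1: ✓ MOVHI  r3←0x17
2: · MOVEQ
3: · MOVGE
4: ✓ CMP  NZCV=1000
5: ✓ ADDMI  r2←0x78
6: · SUBEQ

EXEC = [1,5]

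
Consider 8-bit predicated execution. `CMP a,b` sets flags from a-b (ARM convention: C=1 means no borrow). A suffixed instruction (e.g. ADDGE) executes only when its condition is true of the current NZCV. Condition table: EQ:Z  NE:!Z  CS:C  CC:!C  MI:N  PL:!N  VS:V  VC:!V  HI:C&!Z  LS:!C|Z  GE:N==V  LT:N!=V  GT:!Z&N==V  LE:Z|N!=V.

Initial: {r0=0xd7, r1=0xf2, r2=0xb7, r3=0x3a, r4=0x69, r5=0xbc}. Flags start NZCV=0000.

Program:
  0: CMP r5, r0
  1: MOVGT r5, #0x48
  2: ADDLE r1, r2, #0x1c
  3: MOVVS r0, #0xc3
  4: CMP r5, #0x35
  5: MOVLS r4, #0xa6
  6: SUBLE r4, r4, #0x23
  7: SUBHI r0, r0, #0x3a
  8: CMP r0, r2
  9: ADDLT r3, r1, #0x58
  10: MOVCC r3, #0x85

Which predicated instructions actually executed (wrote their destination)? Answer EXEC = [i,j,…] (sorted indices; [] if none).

EXEC = [2,6,7,9,10]

[0] flags=1000 → (cmp)
[1] flags=1000 GT?F → skip
[2] flags=1000 LE?T → r1=0xd3
[3] flags=1000 VS?F → skip
[4] flags=1010 → (cmp)
[5] flags=1010 LS?F → skip
[6] flags=1010 LE?T → r4=0x46
[7] flags=1010 HI?T → r0=0x9d
[8] flags=1000 → (cmp)
[9] flags=1000 LT?T → r3=0x2b
[10] flags=1000 CC?T → r3=0x85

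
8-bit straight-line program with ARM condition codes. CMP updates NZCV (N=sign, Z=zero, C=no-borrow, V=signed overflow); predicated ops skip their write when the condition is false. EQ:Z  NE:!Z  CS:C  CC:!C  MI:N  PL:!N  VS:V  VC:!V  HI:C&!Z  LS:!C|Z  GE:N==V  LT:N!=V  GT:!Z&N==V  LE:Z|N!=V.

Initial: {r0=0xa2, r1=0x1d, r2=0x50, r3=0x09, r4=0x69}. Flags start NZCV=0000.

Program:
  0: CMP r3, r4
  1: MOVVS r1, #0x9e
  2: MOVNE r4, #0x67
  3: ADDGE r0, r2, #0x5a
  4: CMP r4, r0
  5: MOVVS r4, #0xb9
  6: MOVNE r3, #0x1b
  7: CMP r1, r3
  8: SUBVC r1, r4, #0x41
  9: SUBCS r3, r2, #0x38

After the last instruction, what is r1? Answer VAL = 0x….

VAL = 0x78

[0] flags=1000 → (cmp)
[1] flags=1000 VS?F → skip
[2] flags=1000 NE?T → r4=0x67
[3] flags=1000 GE?F → skip
[4] flags=1001 → (cmp)
[5] flags=1001 VS?T → r4=0xb9
[6] flags=1001 NE?T → r3=0x1b
[7] flags=0010 → (cmp)
[8] flags=0010 VC?T → r1=0x78
[9] flags=0010 CS?T → r3=0x18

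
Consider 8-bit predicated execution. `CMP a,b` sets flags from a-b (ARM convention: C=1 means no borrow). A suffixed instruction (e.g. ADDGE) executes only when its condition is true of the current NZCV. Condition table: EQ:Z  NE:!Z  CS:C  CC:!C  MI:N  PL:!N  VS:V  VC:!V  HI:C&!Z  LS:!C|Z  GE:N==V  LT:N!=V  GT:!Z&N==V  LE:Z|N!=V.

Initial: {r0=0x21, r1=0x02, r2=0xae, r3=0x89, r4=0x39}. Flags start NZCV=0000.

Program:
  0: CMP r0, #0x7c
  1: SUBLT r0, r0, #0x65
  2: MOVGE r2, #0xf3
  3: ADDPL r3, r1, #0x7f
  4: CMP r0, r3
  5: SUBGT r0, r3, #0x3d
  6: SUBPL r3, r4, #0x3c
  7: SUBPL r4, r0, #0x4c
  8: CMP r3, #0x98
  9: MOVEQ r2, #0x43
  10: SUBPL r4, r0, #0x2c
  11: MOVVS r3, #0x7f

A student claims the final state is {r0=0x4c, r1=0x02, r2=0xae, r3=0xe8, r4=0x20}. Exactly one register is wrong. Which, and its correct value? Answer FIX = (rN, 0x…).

0: ✓ CMP  NZCV=1000
1: ✓ SUBLT  r0←0xbc
2: · MOVGE
3: · ADDPL
4: ✓ CMP  NZCV=0010
5: ✓ SUBGT  r0←0x4c
6: ✓ SUBPL  r3←0xfd
7: ✓ SUBPL  r4←0x00
8: ✓ CMP  NZCV=0010
9: · MOVEQ
10: ✓ SUBPL  r4←0x20
11: · MOVVS

FIX = (r3, 0xfd)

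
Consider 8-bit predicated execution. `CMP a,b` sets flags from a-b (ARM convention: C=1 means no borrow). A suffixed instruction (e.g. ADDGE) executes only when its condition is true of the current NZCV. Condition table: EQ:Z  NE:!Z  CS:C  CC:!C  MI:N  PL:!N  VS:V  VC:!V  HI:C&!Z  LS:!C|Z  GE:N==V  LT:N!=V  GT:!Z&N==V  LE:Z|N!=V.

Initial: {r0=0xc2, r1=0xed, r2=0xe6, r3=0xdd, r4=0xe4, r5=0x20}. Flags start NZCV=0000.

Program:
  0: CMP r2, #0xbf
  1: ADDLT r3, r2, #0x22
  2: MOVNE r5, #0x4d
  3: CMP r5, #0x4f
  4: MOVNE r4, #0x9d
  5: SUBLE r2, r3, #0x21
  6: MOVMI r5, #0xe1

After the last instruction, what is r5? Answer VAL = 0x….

VAL = 0xe1

[0] flags=0010 → (cmp)
[1] flags=0010 LT?F → skip
[2] flags=0010 NE?T → r5=0x4d
[3] flags=1000 → (cmp)
[4] flags=1000 NE?T → r4=0x9d
[5] flags=1000 LE?T → r2=0xbc
[6] flags=1000 MI?T → r5=0xe1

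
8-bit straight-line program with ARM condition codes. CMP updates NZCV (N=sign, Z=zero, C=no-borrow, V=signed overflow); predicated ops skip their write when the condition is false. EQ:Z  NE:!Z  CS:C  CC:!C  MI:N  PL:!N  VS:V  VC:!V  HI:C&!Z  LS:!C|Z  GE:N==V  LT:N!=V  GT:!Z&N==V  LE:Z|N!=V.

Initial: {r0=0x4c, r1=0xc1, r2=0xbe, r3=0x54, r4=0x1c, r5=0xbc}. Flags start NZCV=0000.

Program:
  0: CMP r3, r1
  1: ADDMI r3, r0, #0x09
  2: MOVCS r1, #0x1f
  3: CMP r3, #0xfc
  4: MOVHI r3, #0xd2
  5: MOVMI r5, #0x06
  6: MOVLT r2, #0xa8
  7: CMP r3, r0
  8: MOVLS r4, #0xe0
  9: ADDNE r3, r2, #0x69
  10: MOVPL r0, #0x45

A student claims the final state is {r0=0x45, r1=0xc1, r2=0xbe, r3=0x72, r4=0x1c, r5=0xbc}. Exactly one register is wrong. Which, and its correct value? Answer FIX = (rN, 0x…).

0: ✓ CMP  NZCV=1001
1: ✓ ADDMI  r3←0x55
2: · MOVCS
3: ✓ CMP  NZCV=0000
4: · MOVHI
5: · MOVMI
6: · MOVLT
7: ✓ CMP  NZCV=0010
8: · MOVLS
9: ✓ ADDNE  r3←0x27
10: ✓ MOVPL  r0←0x45

FIX = (r3, 0x27)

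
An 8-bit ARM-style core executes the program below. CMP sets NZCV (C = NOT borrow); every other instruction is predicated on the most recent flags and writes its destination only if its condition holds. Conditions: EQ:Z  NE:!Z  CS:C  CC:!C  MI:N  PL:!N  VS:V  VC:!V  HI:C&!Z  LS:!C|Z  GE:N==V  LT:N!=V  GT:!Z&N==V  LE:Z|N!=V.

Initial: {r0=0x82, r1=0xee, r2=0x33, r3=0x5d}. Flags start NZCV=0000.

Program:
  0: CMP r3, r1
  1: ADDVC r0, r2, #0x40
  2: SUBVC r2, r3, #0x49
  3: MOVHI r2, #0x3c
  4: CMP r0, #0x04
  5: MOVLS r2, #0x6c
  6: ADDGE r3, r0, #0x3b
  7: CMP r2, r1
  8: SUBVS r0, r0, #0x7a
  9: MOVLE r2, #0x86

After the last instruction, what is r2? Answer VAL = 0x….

VAL = 0x14

[0] flags=0000 → (cmp)
[1] flags=0000 VC?T → r0=0x73
[2] flags=0000 VC?T → r2=0x14
[3] flags=0000 HI?F → skip
[4] flags=0010 → (cmp)
[5] flags=0010 LS?F → skip
[6] flags=0010 GE?T → r3=0xae
[7] flags=0000 → (cmp)
[8] flags=0000 VS?F → skip
[9] flags=0000 LE?F → skip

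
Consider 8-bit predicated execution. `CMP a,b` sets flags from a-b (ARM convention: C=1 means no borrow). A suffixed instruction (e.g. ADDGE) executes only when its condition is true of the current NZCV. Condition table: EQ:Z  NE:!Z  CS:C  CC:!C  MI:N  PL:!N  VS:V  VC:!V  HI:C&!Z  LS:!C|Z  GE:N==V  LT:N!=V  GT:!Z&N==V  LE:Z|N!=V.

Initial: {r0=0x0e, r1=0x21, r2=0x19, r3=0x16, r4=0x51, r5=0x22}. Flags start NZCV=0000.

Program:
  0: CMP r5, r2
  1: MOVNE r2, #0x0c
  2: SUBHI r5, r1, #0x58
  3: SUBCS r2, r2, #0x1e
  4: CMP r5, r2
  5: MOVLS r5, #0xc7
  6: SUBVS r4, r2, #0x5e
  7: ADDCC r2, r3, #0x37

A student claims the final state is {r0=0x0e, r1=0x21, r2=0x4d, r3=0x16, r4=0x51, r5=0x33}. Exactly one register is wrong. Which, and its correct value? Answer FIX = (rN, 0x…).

FIX = (r5, 0xc7)

0: ✓ CMP  NZCV=0010
1: ✓ MOVNE  r2←0x0c
2: ✓ SUBHI  r5←0xc9
3: ✓ SUBCS  r2←0xee
4: ✓ CMP  NZCV=1000
5: ✓ MOVLS  r5←0xc7
6: · SUBVS
7: ✓ ADDCC  r2←0x4d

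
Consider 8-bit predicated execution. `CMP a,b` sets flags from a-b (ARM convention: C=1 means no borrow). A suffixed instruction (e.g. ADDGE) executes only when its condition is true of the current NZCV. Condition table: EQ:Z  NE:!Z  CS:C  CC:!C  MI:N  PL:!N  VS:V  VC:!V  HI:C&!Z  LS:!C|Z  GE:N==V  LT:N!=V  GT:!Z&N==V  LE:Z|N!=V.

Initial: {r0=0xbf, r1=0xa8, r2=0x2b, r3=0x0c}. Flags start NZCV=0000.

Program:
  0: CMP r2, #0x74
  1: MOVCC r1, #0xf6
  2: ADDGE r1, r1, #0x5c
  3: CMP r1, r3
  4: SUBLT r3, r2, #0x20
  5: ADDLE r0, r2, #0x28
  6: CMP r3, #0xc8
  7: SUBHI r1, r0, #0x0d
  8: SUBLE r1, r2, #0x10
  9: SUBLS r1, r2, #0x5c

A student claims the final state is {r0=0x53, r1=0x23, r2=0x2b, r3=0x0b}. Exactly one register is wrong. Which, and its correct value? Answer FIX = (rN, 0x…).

FIX = (r1, 0xcf)

[0] flags=1000 → (cmp)
[1] flags=1000 CC?T → r1=0xf6
[2] flags=1000 GE?F → skip
[3] flags=1010 → (cmp)
[4] flags=1010 LT?T → r3=0x0b
[5] flags=1010 LE?T → r0=0x53
[6] flags=0000 → (cmp)
[7] flags=0000 HI?F → skip
[8] flags=0000 LE?F → skip
[9] flags=0000 LS?T → r1=0xcf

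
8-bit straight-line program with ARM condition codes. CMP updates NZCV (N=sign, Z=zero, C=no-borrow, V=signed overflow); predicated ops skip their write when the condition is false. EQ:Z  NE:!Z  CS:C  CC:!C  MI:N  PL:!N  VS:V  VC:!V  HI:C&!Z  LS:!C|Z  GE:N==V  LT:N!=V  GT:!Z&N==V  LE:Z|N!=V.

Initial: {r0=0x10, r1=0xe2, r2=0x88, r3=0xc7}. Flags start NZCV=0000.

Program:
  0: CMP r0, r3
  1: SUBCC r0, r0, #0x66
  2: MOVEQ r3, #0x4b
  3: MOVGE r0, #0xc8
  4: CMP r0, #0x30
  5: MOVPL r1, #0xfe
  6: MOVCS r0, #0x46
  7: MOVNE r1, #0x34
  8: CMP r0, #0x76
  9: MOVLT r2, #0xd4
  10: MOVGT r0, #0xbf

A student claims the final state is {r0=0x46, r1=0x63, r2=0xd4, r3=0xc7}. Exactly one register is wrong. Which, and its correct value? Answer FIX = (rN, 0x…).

FIX = (r1, 0x34)

0: ✓ CMP  NZCV=0000
1: ✓ SUBCC  r0←0xaa
2: · MOVEQ
3: ✓ MOVGE  r0←0xc8
4: ✓ CMP  NZCV=1010
5: · MOVPL
6: ✓ MOVCS  r0←0x46
7: ✓ MOVNE  r1←0x34
8: ✓ CMP  NZCV=1000
9: ✓ MOVLT  r2←0xd4
10: · MOVGT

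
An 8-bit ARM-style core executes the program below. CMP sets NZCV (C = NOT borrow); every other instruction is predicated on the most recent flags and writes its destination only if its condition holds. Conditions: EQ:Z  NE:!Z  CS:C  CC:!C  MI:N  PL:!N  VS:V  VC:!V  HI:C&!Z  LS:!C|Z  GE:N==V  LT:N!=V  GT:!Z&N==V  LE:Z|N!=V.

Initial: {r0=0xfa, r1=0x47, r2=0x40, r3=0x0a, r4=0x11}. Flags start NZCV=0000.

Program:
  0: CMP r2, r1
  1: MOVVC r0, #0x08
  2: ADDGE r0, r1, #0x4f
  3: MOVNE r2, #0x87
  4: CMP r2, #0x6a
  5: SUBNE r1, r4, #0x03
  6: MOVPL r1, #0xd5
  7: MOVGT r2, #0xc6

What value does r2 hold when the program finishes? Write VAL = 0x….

VAL = 0x87

[0] flags=1000 → (cmp)
[1] flags=1000 VC?T → r0=0x08
[2] flags=1000 GE?F → skip
[3] flags=1000 NE?T → r2=0x87
[4] flags=0011 → (cmp)
[5] flags=0011 NE?T → r1=0x0e
[6] flags=0011 PL?T → r1=0xd5
[7] flags=0011 GT?F → skip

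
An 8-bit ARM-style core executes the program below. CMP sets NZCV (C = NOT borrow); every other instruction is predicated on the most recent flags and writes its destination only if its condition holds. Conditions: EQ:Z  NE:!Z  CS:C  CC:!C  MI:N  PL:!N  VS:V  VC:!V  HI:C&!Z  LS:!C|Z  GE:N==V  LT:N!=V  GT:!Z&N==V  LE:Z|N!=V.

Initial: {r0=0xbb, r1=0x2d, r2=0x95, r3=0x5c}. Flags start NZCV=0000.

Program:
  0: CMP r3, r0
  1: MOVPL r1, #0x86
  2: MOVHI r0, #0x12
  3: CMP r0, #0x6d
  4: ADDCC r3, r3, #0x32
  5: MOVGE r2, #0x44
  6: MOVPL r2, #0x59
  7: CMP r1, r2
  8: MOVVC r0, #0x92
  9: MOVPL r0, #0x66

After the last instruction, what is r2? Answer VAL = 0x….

VAL = 0x59

[0] flags=1001 → (cmp)
[1] flags=1001 PL?F → skip
[2] flags=1001 HI?F → skip
[3] flags=0011 → (cmp)
[4] flags=0011 CC?F → skip
[5] flags=0011 GE?F → skip
[6] flags=0011 PL?T → r2=0x59
[7] flags=1000 → (cmp)
[8] flags=1000 VC?T → r0=0x92
[9] flags=1000 PL?F → skip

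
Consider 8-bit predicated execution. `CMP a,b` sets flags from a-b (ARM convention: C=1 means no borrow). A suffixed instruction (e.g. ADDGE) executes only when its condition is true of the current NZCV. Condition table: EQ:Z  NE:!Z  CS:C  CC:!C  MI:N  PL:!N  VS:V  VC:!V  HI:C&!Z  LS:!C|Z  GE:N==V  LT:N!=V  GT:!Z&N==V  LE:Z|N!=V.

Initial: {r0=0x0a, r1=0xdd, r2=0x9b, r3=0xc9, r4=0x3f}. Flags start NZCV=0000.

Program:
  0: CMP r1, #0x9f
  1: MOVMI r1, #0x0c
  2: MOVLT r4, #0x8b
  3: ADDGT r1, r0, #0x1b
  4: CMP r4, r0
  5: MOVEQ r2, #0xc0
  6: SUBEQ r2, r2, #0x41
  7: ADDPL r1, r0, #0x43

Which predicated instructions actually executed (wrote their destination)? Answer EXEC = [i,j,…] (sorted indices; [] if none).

EXEC = [3,7]

[0] flags=0010 → (cmp)
[1] flags=0010 MI?F → skip
[2] flags=0010 LT?F → skip
[3] flags=0010 GT?T → r1=0x25
[4] flags=0010 → (cmp)
[5] flags=0010 EQ?F → skip
[6] flags=0010 EQ?F → skip
[7] flags=0010 PL?T → r1=0x4d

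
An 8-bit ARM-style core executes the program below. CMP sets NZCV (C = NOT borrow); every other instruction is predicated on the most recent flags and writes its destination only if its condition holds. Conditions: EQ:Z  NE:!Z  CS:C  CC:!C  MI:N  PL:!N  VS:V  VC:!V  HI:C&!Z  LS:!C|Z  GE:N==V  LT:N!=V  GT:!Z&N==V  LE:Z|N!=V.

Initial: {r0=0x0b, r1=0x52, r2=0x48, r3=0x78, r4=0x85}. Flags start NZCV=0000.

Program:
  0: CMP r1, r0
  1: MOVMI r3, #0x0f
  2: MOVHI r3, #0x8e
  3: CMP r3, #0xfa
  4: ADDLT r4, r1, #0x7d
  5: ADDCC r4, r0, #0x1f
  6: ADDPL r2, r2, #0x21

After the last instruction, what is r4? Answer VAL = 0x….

0: ✓ CMP  NZCV=0010
1: · MOVMI
2: ✓ MOVHI  r3←0x8e
3: ✓ CMP  NZCV=1000
4: ✓ ADDLT  r4←0xcf
5: ✓ ADDCC  r4←0x2a
6: · ADDPL

VAL = 0x2a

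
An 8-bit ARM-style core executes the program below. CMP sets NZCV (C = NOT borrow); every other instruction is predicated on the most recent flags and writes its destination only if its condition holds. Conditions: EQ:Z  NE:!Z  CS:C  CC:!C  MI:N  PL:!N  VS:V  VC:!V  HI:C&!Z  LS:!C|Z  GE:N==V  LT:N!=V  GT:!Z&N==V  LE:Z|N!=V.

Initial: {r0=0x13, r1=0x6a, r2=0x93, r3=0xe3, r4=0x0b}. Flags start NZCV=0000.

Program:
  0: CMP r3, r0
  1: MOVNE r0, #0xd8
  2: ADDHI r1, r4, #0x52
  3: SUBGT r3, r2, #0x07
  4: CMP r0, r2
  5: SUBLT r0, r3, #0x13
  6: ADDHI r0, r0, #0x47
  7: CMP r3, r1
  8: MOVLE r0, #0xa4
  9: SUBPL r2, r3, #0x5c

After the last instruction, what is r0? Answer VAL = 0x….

[0] flags=1010 → (cmp)
[1] flags=1010 NE?T → r0=0xd8
[2] flags=1010 HI?T → r1=0x5d
[3] flags=1010 GT?F → skip
[4] flags=0010 → (cmp)
[5] flags=0010 LT?F → skip
[6] flags=0010 HI?T → r0=0x1f
[7] flags=1010 → (cmp)
[8] flags=1010 LE?T → r0=0xa4
[9] flags=1010 PL?F → skip

VAL = 0xa4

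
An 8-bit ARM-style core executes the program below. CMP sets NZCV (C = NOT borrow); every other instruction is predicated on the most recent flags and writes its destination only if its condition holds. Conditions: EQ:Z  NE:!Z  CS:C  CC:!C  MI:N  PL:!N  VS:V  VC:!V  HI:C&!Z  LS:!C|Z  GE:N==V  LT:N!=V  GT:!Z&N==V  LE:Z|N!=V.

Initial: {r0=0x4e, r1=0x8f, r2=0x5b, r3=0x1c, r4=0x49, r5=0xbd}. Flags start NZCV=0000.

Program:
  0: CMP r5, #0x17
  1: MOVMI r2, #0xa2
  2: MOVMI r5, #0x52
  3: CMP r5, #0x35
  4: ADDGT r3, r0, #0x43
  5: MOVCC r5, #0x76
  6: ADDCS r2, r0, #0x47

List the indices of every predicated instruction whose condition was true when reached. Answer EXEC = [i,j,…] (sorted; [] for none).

EXEC = [1,2,4,6]

[0] flags=1010 → (cmp)
[1] flags=1010 MI?T → r2=0xa2
[2] flags=1010 MI?T → r5=0x52
[3] flags=0010 → (cmp)
[4] flags=0010 GT?T → r3=0x91
[5] flags=0010 CC?F → skip
[6] flags=0010 CS?T → r2=0x95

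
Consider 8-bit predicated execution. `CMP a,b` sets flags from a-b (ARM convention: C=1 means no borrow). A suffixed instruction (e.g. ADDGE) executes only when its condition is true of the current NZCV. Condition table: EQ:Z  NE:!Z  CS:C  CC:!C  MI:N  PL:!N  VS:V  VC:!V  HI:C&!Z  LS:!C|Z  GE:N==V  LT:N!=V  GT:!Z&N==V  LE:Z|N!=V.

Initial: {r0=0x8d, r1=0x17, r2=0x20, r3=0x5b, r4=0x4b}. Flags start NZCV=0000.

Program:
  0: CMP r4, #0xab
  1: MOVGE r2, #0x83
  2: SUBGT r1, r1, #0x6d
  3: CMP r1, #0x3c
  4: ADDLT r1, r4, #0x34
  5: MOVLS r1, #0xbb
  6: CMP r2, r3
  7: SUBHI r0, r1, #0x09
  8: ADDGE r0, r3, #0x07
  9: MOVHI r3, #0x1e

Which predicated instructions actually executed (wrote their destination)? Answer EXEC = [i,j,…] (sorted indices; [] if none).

[0] flags=1001 → (cmp)
[1] flags=1001 GE?T → r2=0x83
[2] flags=1001 GT?T → r1=0xaa
[3] flags=0011 → (cmp)
[4] flags=0011 LT?T → r1=0x7f
[5] flags=0011 LS?F → skip
[6] flags=0011 → (cmp)
[7] flags=0011 HI?T → r0=0x76
[8] flags=0011 GE?F → skip
[9] flags=0011 HI?T → r3=0x1e

EXEC = [1,2,4,7,9]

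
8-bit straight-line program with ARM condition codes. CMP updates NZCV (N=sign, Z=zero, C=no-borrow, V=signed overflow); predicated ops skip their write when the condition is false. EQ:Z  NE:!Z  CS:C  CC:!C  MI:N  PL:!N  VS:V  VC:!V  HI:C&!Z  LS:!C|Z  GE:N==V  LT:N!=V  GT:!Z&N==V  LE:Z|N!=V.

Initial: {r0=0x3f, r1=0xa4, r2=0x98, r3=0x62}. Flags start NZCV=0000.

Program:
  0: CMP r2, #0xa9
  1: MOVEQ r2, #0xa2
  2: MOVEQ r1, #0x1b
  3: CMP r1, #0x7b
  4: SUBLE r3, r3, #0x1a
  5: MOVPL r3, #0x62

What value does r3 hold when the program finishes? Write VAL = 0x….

[0] flags=1000 → (cmp)
[1] flags=1000 EQ?F → skip
[2] flags=1000 EQ?F → skip
[3] flags=0011 → (cmp)
[4] flags=0011 LE?T → r3=0x48
[5] flags=0011 PL?T → r3=0x62

VAL = 0x62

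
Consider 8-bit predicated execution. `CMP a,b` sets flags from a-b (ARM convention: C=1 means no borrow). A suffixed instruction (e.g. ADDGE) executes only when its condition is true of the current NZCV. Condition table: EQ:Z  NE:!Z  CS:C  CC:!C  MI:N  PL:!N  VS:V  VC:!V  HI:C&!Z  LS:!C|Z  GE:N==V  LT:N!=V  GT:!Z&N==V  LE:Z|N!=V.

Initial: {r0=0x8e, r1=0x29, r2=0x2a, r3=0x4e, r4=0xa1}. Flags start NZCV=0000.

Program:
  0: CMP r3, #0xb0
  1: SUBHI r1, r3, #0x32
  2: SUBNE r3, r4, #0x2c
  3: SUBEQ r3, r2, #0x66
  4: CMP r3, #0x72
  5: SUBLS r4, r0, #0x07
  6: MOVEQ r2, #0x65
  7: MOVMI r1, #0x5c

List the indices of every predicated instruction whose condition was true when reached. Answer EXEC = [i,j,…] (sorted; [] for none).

EXEC = [2]

[0] flags=1001 → (cmp)
[1] flags=1001 HI?F → skip
[2] flags=1001 NE?T → r3=0x75
[3] flags=1001 EQ?F → skip
[4] flags=0010 → (cmp)
[5] flags=0010 LS?F → skip
[6] flags=0010 EQ?F → skip
[7] flags=0010 MI?F → skip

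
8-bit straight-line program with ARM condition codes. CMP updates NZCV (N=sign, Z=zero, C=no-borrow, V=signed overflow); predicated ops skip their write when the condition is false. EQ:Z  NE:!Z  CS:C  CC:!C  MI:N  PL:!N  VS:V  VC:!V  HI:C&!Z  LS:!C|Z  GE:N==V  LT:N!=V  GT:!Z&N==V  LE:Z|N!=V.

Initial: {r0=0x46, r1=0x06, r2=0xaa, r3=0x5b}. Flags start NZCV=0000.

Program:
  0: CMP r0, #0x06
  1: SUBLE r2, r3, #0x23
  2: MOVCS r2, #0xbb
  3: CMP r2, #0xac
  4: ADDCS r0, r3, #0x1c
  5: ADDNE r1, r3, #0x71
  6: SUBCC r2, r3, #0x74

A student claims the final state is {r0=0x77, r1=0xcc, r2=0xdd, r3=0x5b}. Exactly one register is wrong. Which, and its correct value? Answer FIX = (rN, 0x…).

FIX = (r2, 0xbb)

[0] flags=0010 → (cmp)
[1] flags=0010 LE?F → skip
[2] flags=0010 CS?T → r2=0xbb
[3] flags=0010 → (cmp)
[4] flags=0010 CS?T → r0=0x77
[5] flags=0010 NE?T → r1=0xcc
[6] flags=0010 CC?F → skip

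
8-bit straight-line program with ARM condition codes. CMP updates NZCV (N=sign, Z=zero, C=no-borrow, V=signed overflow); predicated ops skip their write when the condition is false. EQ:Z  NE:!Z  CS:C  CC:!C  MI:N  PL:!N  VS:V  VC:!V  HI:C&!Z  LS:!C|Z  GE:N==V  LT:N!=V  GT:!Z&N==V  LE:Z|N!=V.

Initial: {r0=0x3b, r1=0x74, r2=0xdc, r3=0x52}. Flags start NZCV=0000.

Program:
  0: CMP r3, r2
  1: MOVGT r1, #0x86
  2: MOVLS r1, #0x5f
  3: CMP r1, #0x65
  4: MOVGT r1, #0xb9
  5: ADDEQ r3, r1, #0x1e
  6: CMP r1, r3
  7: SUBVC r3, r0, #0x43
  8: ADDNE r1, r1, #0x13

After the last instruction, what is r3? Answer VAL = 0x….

0: ✓ CMP  NZCV=0000
1: ✓ MOVGT  r1←0x86
2: ✓ MOVLS  r1←0x5f
3: ✓ CMP  NZCV=1000
4: · MOVGT
5: · ADDEQ
6: ✓ CMP  NZCV=0010
7: ✓ SUBVC  r3←0xf8
8: ✓ ADDNE  r1←0x72

VAL = 0xf8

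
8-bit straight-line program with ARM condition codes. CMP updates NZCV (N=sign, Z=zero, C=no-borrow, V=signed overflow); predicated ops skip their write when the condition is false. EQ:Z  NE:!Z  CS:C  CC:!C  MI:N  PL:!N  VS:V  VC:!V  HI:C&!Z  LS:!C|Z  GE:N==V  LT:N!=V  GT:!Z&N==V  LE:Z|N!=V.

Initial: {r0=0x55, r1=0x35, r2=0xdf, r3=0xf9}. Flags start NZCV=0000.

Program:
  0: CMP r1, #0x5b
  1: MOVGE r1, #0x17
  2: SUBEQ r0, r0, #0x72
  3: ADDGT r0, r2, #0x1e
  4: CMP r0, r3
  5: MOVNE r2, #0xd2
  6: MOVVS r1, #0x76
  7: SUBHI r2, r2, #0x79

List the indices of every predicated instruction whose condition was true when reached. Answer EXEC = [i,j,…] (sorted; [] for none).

[0] flags=1000 → (cmp)
[1] flags=1000 GE?F → skip
[2] flags=1000 EQ?F → skip
[3] flags=1000 GT?F → skip
[4] flags=0000 → (cmp)
[5] flags=0000 NE?T → r2=0xd2
[6] flags=0000 VS?F → skip
[7] flags=0000 HI?F → skip

EXEC = [5]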